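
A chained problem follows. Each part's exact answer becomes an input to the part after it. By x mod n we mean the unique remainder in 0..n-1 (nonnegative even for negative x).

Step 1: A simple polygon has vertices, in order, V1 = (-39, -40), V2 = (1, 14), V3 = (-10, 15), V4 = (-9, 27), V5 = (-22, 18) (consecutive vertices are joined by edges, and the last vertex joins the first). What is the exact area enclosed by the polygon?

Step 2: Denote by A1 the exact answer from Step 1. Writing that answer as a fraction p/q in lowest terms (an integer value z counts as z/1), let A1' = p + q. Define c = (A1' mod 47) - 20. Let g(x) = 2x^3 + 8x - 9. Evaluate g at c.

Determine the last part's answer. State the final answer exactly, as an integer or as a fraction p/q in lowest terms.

-751

Step 1: cross terms: (-39*14 - 1*-40)=-506, (1*15 - -10*14)=155, (-10*27 - -9*15)=-135, (-9*18 - -22*27)=432, (-22*-40 - -39*18)=1582; twice the area = |1528| = 1528; area = 764; answer 764
Step 2: A1 = 764; threaded value p + q = 765; c = -7; 2*(-7)^3 + 8*(-7)^1 - 9 = (-686) + (-56) + (-9) = -751; answer -751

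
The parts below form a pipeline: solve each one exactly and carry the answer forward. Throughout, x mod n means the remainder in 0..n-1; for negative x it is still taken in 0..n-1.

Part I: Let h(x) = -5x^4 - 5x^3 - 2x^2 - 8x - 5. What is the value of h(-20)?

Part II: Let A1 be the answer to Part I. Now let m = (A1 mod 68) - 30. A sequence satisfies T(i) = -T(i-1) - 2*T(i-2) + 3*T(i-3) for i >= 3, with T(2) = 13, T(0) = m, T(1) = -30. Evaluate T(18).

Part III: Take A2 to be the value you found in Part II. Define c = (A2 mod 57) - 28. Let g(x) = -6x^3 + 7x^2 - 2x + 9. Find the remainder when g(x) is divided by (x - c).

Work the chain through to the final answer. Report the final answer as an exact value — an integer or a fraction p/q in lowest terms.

58704

Part I: -5*(-20)^4 - 5*(-20)^3 - 2*(-20)^2 - 8*(-20)^1 - 5 = (-800000) + (40000) + (-800) + (160) + (-5) = -760645; answer -760645
Part II: A1 = -760645; m = -27; T(3) = -1*(13) - 2*(-30) + 3*(-27) = -34; iterating: T(3)=-34, T(4)=-82, T(5)=189, T(6)=-127, T(7)=-497, T(8)=1318, T(9)=-705, T(10)=-3422, T(11)=8786, T(12)=-4057, T(13)=-23781, T(14)=58253, T(15)=-22862, T(16)=-164987, T(17)=385470, T(18)=-124082; answer -124082
Part III: A2 = -124082; c = -21; remainder = value at the root: -6*(-21)^3 + 7*(-21)^2 - 2*(-21)^1 + 9 = (55566) + (3087) + (42) + (9) = 58704; answer 58704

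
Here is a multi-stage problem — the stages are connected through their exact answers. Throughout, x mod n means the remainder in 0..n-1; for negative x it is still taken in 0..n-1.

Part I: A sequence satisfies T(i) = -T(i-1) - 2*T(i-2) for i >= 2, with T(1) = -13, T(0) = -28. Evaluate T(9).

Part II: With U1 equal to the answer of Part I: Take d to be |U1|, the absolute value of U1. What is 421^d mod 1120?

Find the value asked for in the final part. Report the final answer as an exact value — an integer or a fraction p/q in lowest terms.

Part I: T(2) = -1*(-13) - 2*(-28) = 69; iterating: T(2)=69, T(3)=-43, T(4)=-95, T(5)=181, T(6)=9, T(7)=-371, T(8)=353, T(9)=389; answer 389
Part II: U1 = 389; d = 389; squarings mod 1120: 421^1=421, 421^2=281, 421^4=561, 421^8=1, 421^16=1, 421^32=1, 421^64=1, 421^128=1, 421^256=1; 421^389 = 421^1 * 421^4 * 421^128 * 421^256 = 981 (mod 1120); answer 981

981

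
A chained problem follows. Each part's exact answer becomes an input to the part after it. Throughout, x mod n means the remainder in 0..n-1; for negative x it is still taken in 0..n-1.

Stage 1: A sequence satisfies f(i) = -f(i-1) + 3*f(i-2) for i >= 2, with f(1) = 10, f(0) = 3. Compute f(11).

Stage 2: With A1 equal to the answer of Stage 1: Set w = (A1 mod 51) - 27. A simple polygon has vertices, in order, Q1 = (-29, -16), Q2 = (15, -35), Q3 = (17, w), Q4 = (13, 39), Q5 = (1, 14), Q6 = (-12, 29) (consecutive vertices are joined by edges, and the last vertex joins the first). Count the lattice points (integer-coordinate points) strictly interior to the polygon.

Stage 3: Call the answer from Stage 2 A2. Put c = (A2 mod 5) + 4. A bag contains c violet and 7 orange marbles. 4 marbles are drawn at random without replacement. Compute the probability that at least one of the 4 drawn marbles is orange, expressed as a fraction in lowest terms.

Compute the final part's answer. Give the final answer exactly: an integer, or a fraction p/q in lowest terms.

Stage 1: f(2) = -1*(10) + 3*(3) = -1; iterating: f(2)=-1, f(3)=31, f(4)=-34, f(5)=127, f(6)=-229, f(7)=610, f(8)=-1297, f(9)=3127, f(10)=-7018, f(11)=16399; answer 16399
Stage 2: A1 = 16399; w = 1; cross terms: (-29*-35 - 15*-16)=1255, (15*1 - 17*-35)=610, (17*39 - 13*1)=650, (13*14 - 1*39)=143, (1*29 - -12*14)=197, (-12*-16 - -29*29)=1033; twice the area = |3888| = 3888; area = 1944; boundary points = 1 + 2 + 2 + 1 + 1 + 1 = 8; strictly interior points = area - boundary/2 + 1 = 1941; answer 1941
Stage 3: A2 = 1941; c = 5; total draws C(12,4) = 495; complement C(5,4) = 5; favorable 495 - 5 = 490; P = 98/99; answer 98/99

98/99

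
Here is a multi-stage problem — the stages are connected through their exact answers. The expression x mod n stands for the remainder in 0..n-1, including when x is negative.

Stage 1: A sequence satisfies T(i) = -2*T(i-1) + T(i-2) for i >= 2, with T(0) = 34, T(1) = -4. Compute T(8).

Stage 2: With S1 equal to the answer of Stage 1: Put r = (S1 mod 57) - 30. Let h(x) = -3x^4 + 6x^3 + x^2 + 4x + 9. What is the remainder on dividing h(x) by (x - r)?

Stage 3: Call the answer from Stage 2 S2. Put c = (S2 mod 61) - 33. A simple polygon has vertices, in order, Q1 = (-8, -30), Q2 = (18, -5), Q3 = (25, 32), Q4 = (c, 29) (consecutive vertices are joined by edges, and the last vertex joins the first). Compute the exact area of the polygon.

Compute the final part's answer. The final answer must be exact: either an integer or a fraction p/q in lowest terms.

Stage 1: T(2) = -2*(-4) + 1*(34) = 42; iterating: T(2)=42, T(3)=-88, T(4)=218, T(5)=-524, T(6)=1266, T(7)=-3056, T(8)=7378; answer 7378
Stage 2: S1 = 7378; r = -5; remainder = value at the root: -3*(-5)^4 + 6*(-5)^3 + 1*(-5)^2 + 4*(-5)^1 + 9 = (-1875) + (-750) + (25) + (-20) + (9) = -2611; answer -2611
Stage 3: S2 = -2611; c = -21; cross terms: (-8*-5 - 18*-30)=580, (18*32 - 25*-5)=701, (25*29 - -21*32)=1397, (-21*-30 - -8*29)=862; twice the area = |3540| = 3540; area = 1770; answer 1770

1770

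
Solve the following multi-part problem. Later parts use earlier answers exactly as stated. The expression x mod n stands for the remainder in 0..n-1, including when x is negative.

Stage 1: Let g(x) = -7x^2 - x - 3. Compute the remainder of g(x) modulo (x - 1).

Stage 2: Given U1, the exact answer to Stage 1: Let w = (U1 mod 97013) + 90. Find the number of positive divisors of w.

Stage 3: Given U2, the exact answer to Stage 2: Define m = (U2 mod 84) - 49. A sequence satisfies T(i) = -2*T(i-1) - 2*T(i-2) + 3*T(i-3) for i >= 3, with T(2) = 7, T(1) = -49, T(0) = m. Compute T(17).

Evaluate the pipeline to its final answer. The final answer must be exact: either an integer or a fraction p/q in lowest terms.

-1340695

Stage 1: remainder = value at the root: -7*(1)^2 - 1*(1)^1 - 3 = (-7) + (-1) + (-3) = -11; answer -11
Stage 2: U1 = -11; w = 97092; 97092 = 2^2 * 3^3 * 29 * 31; number of divisors = (2+1) * (3+1) * (1+1) * (1+1) = 48; answer 48
Stage 3: U2 = 48; m = -1; T(3) = -2*(7) - 2*(-49) + 3*(-1) = 81; iterating: T(3)=81, T(4)=-323, T(5)=505, T(6)=-121, T(7)=-1737, T(8)=5231, T(9)=-7351, T(10)=-971, T(11)=32337, T(12)=-84785, T(13)=101983, T(14)=62615, T(15)=-583551, T(16)=1347821, T(17)=-1340695; answer -1340695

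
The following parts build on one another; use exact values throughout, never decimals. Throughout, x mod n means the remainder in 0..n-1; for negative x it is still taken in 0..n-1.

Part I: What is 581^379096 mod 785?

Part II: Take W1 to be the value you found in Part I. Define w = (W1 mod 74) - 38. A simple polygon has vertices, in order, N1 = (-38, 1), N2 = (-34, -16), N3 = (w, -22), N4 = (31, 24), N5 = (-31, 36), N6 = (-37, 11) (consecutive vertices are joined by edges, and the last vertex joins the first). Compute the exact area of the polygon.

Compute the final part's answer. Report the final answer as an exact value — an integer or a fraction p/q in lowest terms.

3032

Part I: squarings mod 785: 581^1=581, 581^2=11, 581^4=121, 581^8=511, 581^16=501, 581^32=586, 581^64=351, 581^128=741, 581^256=366, 581^512=506, 581^1024=126, 581^2048=176, 581^4096=361, 581^8192=11, 581^16384=121, 581^32768=511, 581^65536=501, 581^131072=586, 581^262144=351; 581^379096 = 581^8 * 581^16 * 581^64 * 581^128 * 581^2048 * 581^16384 * 581^32768 * 581^65536 * 581^262144 = 501 (mod 785); answer 501
Part II: W1 = 501; w = 19; cross terms: (-38*-16 - -34*1)=642, (-34*-22 - 19*-16)=1052, (19*24 - 31*-22)=1138, (31*36 - -31*24)=1860, (-31*11 - -37*36)=991, (-37*1 - -38*11)=381; twice the area = |6064| = 6064; area = 3032; answer 3032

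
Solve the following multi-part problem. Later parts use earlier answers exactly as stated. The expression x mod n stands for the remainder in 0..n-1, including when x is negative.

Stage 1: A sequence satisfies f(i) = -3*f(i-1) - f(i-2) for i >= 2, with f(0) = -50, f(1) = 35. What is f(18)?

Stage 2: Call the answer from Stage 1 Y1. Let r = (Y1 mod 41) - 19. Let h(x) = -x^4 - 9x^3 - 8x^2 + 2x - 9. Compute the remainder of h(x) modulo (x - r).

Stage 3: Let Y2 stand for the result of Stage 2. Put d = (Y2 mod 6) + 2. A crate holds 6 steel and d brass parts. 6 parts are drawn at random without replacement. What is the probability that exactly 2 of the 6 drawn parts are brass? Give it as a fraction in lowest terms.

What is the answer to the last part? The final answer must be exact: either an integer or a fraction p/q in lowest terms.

Stage 1: f(2) = -3*(35) - 1*(-50) = -55; iterating: f(2)=-55, f(3)=130, f(4)=-335, f(5)=875, f(6)=-2290, f(7)=5995, f(8)=-15695, f(9)=41090, f(10)=-107575, f(11)=281635, f(12)=-737330, f(13)=1930355, f(14)=-5053735, f(15)=13230850, f(16)=-34638815, f(17)=90685595, f(18)=-237417970; answer -237417970
Stage 2: Y1 = -237417970; r = 14; remainder = value at the root: -1*(14)^4 - 9*(14)^3 - 8*(14)^2 + 2*(14)^1 - 9 = (-38416) + (-24696) + (-1568) + (28) + (-9) = -64661; answer -64661
Stage 3: Y2 = -64661; d = 3; total draws C(9,6) = 84; favorable C(3,2)*C(6,4) = 45; P = 15/28; answer 15/28

15/28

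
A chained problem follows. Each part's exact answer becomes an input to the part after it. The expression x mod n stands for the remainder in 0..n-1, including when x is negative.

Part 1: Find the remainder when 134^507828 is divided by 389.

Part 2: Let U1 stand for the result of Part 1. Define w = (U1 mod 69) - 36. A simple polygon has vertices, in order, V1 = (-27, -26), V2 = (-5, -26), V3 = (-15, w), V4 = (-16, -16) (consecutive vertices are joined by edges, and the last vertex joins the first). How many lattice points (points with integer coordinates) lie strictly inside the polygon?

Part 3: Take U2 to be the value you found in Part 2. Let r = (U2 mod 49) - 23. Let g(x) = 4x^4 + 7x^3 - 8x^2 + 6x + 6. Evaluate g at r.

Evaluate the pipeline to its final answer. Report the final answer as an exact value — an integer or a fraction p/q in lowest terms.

Part 1: squarings mod 389: 134^1=134, 134^2=62, 134^4=343, 134^8=171, 134^16=66, 134^32=77, 134^64=94, 134^128=278, 134^256=262, 134^512=180, 134^1024=113, 134^2048=321, 134^4096=345, 134^8192=380, 134^16384=81, 134^32768=337, 134^65536=370, 134^131072=361, 134^262144=6; 134^507828 = 134^4 * 134^16 * 134^32 * 134^128 * 134^256 * 134^512 * 134^1024 * 134^2048 * 134^4096 * 134^8192 * 134^32768 * 134^65536 * 134^131072 * 134^262144 = 269 (mod 389); answer 269
Part 2: U1 = 269; w = 26; cross terms: (-27*-26 - -5*-26)=572, (-5*26 - -15*-26)=-520, (-15*-16 - -16*26)=656, (-16*-26 - -27*-16)=-16; twice the area = |692| = 692; area = 346; boundary points = 22 + 2 + 1 + 1 = 26; strictly interior points = area - boundary/2 + 1 = 334; answer 334
Part 3: U2 = 334; r = 17; 4*(17)^4 + 7*(17)^3 - 8*(17)^2 + 6*(17)^1 + 6 = (334084) + (34391) + (-2312) + (102) + (6) = 366271; answer 366271

366271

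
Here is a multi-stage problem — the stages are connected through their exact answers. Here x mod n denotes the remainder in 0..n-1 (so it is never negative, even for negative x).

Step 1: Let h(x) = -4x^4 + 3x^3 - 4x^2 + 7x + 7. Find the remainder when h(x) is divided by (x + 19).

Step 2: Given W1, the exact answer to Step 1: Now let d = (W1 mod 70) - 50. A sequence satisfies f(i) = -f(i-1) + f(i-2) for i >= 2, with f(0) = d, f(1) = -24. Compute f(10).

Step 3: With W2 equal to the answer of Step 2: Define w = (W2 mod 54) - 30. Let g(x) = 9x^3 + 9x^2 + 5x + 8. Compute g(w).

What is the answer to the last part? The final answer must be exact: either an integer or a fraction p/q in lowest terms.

26538

Step 1: remainder = value at the root: -4*(-19)^4 + 3*(-19)^3 - 4*(-19)^2 + 7*(-19)^1 + 7 = (-521284) + (-20577) + (-1444) + (-133) + (7) = -543431; answer -543431
Step 2: W1 = -543431; d = -1; f(2) = -1*(-24) + 1*(-1) = 23; iterating: f(2)=23, f(3)=-47, f(4)=70, f(5)=-117, f(6)=187, f(7)=-304, f(8)=491, f(9)=-795, f(10)=1286; answer 1286
Step 3: W2 = 1286; w = 14; 9*(14)^3 + 9*(14)^2 + 5*(14)^1 + 8 = (24696) + (1764) + (70) + (8) = 26538; answer 26538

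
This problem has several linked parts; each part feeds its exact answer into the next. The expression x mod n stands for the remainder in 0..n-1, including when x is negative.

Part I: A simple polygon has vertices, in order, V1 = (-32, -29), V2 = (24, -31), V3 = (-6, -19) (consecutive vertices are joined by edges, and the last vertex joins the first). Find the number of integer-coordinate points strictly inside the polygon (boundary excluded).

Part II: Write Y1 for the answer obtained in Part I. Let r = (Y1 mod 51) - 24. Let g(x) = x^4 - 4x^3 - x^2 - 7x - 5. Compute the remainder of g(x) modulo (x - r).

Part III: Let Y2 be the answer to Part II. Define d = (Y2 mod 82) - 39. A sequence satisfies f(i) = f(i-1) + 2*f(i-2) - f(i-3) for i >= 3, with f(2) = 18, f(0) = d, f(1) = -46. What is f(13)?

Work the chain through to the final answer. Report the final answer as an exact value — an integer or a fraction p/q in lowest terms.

-15490

Part I: cross terms: (-32*-31 - 24*-29)=1688, (24*-19 - -6*-31)=-642, (-6*-29 - -32*-19)=-434; twice the area = |612| = 612; area = 306; boundary points = 2 + 6 + 2 = 10; strictly interior points = area - boundary/2 + 1 = 302; answer 302
Part II: Y1 = 302; r = 23; remainder = value at the root: 1*(23)^4 - 4*(23)^3 - 1*(23)^2 - 7*(23)^1 - 5 = (279841) + (-48668) + (-529) + (-161) + (-5) = 230478; answer 230478
Part III: Y2 = 230478; d = 19; f(3) = 1*(18) + 2*(-46) - 1*(19) = -93; iterating: f(3)=-93, f(4)=-11, f(5)=-215, f(6)=-144, f(7)=-563, f(8)=-636, f(9)=-1618, f(10)=-2327, f(11)=-4927, f(12)=-7963, f(13)=-15490; answer -15490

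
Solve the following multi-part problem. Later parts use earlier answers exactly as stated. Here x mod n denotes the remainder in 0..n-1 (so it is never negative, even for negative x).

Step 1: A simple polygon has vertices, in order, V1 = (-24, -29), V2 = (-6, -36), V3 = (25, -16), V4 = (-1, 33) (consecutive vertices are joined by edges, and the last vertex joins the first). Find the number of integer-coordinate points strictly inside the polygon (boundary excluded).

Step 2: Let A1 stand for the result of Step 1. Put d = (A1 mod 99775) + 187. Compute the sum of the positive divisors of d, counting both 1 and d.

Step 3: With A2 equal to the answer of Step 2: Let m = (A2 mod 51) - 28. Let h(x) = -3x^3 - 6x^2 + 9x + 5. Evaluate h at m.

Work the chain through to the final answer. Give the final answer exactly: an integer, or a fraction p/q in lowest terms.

Step 1: cross terms: (-24*-36 - -6*-29)=690, (-6*-16 - 25*-36)=996, (25*33 - -1*-16)=809, (-1*-29 - -24*33)=821; twice the area = |3316| = 3316; area = 1658; boundary points = 1 + 1 + 1 + 1 = 4; strictly interior points = area - boundary/2 + 1 = 1657; answer 1657
Step 2: A1 = 1657; d = 1844; 1844 = 2^2 * 461; sigma = (1 + 2 + 4) * (1 + 461) = 7 * 462 = 3234; answer 3234
Step 3: A2 = 3234; m = -7; -3*(-7)^3 - 6*(-7)^2 + 9*(-7)^1 + 5 = (1029) + (-294) + (-63) + (5) = 677; answer 677

677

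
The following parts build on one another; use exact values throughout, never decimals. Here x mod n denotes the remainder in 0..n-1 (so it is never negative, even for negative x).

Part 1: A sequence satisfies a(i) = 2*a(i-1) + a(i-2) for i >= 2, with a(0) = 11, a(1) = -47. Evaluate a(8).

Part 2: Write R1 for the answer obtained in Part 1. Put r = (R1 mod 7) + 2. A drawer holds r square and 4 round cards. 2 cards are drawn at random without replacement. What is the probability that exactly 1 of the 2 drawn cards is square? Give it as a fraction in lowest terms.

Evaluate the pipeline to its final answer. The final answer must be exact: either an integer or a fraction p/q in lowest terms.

4/7

Part 1: a(2) = 2*(-47) + 1*(11) = -83; iterating: a(2)=-83, a(3)=-213, a(4)=-509, a(5)=-1231, a(6)=-2971, a(7)=-7173, a(8)=-17317; answer -17317
Part 2: R1 = -17317; r = 3; total draws C(7,2) = 21; favorable C(3,1)*C(4,1) = 12; P = 4/7; answer 4/7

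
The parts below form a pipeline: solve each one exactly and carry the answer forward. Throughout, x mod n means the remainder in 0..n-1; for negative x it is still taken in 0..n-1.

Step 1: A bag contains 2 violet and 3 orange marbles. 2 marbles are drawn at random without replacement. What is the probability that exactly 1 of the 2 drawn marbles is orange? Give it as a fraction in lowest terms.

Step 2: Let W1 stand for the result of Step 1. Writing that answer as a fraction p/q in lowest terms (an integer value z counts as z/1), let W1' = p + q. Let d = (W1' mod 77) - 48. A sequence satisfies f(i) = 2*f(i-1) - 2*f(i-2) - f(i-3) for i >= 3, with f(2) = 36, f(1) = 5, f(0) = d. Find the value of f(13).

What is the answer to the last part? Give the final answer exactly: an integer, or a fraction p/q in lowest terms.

Step 1: total draws C(5,2) = 10; favorable C(3,1)*C(2,1) = 6; P = 3/5; answer 3/5
Step 2: W1 = 3/5; threaded value p + q = 8; d = -40; f(3) = 2*(36) - 2*(5) - 1*(-40) = 102; iterating: f(3)=102, f(4)=127, f(5)=14, f(6)=-328, f(7)=-811, f(8)=-980, f(9)=-10, f(10)=2751, f(11)=6502, f(12)=7512, f(13)=-731; answer -731

-731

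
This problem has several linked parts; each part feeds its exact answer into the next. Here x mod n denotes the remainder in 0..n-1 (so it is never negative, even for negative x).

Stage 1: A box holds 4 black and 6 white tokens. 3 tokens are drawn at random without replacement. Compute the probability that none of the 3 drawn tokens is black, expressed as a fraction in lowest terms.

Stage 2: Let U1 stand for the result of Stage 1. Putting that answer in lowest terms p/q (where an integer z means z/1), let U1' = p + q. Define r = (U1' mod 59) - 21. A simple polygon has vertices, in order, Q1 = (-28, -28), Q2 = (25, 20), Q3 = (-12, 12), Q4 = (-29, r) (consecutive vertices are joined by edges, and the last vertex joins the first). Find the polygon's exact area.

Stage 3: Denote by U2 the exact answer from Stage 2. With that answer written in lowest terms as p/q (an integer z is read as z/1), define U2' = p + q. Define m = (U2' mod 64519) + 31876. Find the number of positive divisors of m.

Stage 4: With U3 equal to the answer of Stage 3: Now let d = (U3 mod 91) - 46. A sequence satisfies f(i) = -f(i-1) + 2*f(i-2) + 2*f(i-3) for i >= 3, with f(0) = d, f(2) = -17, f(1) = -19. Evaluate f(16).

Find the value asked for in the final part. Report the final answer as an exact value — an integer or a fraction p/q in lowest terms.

5317

Stage 1: total draws C(10,3) = 120; favorable C(6,3) = 20; P = 1/6; answer 1/6
Stage 2: U1 = 1/6; threaded value p + q = 7; r = -14; cross terms: (-28*20 - 25*-28)=140, (25*12 - -12*20)=540, (-12*-14 - -29*12)=516, (-29*-28 - -28*-14)=420; twice the area = |1616| = 1616; area = 808; answer 808
Stage 3: U2 = 808; threaded value p + q = 809; m = 32685; 32685 = 3 * 5 * 2179; number of divisors = (1+1) * (1+1) * (1+1) = 8; answer 8
Stage 4: U3 = 8; d = -38; f(3) = -1*(-17) + 2*(-19) + 2*(-38) = -97; iterating: f(3)=-97, f(4)=25, f(5)=-253, f(6)=109, f(7)=-565, f(8)=277, f(9)=-1189, f(10)=613, f(11)=-2437, f(12)=1285, f(13)=-4933, f(14)=2629, f(15)=-9925, f(16)=5317; answer 5317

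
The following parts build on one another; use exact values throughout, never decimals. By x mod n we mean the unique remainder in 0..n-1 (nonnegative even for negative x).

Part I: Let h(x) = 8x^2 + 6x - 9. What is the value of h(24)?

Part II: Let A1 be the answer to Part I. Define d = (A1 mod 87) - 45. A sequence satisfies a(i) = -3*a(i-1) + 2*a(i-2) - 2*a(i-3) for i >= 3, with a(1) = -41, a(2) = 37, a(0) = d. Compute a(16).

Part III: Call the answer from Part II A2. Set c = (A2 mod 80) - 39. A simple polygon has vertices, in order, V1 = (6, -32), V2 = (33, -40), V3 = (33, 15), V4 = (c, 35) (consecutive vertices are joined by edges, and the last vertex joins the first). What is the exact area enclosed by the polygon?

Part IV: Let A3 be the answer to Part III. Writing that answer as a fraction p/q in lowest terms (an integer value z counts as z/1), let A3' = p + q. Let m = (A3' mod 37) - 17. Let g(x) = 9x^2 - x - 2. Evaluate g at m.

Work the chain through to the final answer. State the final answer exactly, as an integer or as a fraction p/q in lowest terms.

Part I: 8*(24)^2 + 6*(24)^1 - 9 = (4608) + (144) + (-9) = 4743; answer 4743
Part II: A1 = 4743; d = 0; a(3) = -3*(37) + 2*(-41) - 2*(0) = -193; iterating: a(3)=-193, a(4)=735, a(5)=-2665, a(6)=9851, a(7)=-36353, a(8)=134091, a(9)=-494681, a(10)=1824931, a(11)=-6732337, a(12)=24836235, a(13)=-91623241, a(14)=338006867, a(15)=-1246939553, a(16)=4600078875; answer 4600078875
Part III: A2 = 4600078875; c = 36; cross terms: (6*-40 - 33*-32)=816, (33*15 - 33*-40)=1815, (33*35 - 36*15)=615, (36*-32 - 6*35)=-1362; twice the area = |1884| = 1884; area = 942; answer 942
Part IV: A3 = 942; threaded value p + q = 943; m = 1; 9*(1)^2 - 1*(1)^1 - 2 = (9) + (-1) + (-2) = 6; answer 6

6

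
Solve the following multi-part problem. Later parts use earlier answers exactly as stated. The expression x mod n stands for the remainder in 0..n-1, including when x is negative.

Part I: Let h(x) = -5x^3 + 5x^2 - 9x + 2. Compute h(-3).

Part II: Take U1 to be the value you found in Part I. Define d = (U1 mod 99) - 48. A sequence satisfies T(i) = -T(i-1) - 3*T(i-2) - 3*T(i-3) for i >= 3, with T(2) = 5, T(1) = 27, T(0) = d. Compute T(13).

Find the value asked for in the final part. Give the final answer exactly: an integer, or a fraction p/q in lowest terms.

Part I: -5*(-3)^3 + 5*(-3)^2 - 9*(-3)^1 + 2 = (135) + (45) + (27) + (2) = 209; answer 209
Part II: U1 = 209; d = -37; T(3) = -1*(5) - 3*(27) - 3*(-37) = 25; iterating: T(3)=25, T(4)=-121, T(5)=31, T(6)=257, T(7)=13, T(8)=-877, T(9)=67, T(10)=2525, T(11)=-95, T(12)=-7681, T(13)=391; answer 391

391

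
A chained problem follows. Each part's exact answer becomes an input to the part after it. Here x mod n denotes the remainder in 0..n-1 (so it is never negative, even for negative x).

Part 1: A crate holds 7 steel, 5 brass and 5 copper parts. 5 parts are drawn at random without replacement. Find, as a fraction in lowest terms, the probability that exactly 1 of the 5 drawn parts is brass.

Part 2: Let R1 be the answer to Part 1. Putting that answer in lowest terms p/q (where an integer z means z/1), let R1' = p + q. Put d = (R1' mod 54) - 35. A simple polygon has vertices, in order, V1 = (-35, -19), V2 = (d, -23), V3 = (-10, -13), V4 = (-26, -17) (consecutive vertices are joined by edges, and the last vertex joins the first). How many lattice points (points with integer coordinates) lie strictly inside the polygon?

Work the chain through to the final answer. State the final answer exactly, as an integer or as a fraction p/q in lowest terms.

Part 1: total draws C(17,5) = 6188; favorable C(5,1)*C(12,4) = 2475; P = 2475/6188; answer 2475/6188
Part 2: R1 = 2475/6188; threaded value p + q = 8663; d = -12; cross terms: (-35*-23 - -12*-19)=577, (-12*-13 - -10*-23)=-74, (-10*-17 - -26*-13)=-168, (-26*-19 - -35*-17)=-101; twice the area = |234| = 234; area = 117; boundary points = 1 + 2 + 4 + 1 = 8; strictly interior points = area - boundary/2 + 1 = 114; answer 114

114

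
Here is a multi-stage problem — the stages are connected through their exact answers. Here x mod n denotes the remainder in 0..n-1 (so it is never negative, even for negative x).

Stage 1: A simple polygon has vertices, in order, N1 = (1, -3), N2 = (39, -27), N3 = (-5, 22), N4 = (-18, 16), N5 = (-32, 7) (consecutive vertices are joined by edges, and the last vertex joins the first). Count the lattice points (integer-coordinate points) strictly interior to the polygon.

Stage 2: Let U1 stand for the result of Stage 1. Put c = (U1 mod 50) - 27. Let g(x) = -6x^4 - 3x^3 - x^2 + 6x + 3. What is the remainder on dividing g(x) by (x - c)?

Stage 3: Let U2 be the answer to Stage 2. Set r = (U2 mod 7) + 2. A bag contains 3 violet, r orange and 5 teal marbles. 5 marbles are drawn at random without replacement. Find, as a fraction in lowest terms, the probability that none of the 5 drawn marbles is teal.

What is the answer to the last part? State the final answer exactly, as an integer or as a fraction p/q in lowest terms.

Stage 1: cross terms: (1*-27 - 39*-3)=90, (39*22 - -5*-27)=723, (-5*16 - -18*22)=316, (-18*7 - -32*16)=386, (-32*-3 - 1*7)=89; twice the area = |1604| = 1604; area = 802; boundary points = 2 + 1 + 1 + 1 + 1 = 6; strictly interior points = area - boundary/2 + 1 = 800; answer 800
Stage 2: U1 = 800; c = -27; remainder = value at the root: -6*(-27)^4 - 3*(-27)^3 - 1*(-27)^2 + 6*(-27)^1 + 3 = (-3188646) + (59049) + (-729) + (-162) + (3) = -3130485; answer -3130485
Stage 3: U2 = -3130485; r = 8; total draws C(16,5) = 4368; favorable C(11,5) = 462; P = 11/104; answer 11/104

11/104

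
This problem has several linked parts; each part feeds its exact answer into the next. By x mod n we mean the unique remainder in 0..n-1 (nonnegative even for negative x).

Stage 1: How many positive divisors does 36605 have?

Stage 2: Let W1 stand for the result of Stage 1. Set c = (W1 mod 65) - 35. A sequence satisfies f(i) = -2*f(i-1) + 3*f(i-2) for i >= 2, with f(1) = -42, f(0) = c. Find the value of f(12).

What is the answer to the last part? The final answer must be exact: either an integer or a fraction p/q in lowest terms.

1461429

Stage 1: 36605 = 5 * 7321; number of divisors = (1+1) * (1+1) = 4; answer 4
Stage 2: W1 = 4; c = -31; f(2) = -2*(-42) + 3*(-31) = -9; iterating: f(2)=-9, f(3)=-108, f(4)=189, f(5)=-702, f(6)=1971, f(7)=-6048, f(8)=18009, f(9)=-54162, f(10)=162351, f(11)=-487188, f(12)=1461429; answer 1461429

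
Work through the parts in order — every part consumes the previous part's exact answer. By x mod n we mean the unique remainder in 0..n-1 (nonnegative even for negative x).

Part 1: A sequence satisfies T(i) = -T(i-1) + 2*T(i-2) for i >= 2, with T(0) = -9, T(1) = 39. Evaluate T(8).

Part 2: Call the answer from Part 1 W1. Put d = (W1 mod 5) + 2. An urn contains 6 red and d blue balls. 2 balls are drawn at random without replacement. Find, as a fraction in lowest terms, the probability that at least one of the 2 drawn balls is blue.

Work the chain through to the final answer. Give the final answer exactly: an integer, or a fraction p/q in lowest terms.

Part 1: T(2) = -1*(39) + 2*(-9) = -57; iterating: T(2)=-57, T(3)=135, T(4)=-249, T(5)=519, T(6)=-1017, T(7)=2055, T(8)=-4089; answer -4089
Part 2: W1 = -4089; d = 3; total draws C(9,2) = 36; complement C(6,2) = 15; favorable 36 - 15 = 21; P = 7/12; answer 7/12

7/12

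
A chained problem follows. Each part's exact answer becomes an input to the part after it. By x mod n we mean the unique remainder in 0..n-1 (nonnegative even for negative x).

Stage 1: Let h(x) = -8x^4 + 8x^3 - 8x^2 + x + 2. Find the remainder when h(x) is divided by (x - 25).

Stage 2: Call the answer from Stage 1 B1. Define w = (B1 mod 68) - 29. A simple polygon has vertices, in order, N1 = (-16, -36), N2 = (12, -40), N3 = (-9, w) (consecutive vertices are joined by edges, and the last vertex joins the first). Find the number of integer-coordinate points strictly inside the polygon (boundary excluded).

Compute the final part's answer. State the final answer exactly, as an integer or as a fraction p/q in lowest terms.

Stage 1: remainder = value at the root: -8*(25)^4 + 8*(25)^3 - 8*(25)^2 + 1*(25)^1 + 2 = (-3125000) + (125000) + (-5000) + (25) + (2) = -3004973; answer -3004973
Stage 2: B1 = -3004973; w = -14; cross terms: (-16*-40 - 12*-36)=1072, (12*-14 - -9*-40)=-528, (-9*-36 - -16*-14)=100; twice the area = |644| = 644; area = 322; boundary points = 4 + 1 + 1 = 6; strictly interior points = area - boundary/2 + 1 = 320; answer 320

320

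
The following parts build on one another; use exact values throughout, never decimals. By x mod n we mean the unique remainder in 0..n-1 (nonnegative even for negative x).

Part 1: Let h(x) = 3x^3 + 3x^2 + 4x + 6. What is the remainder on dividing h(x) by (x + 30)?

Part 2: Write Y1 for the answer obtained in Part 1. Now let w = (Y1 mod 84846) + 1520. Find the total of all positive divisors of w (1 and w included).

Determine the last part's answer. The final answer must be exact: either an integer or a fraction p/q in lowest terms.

17856

Part 1: remainder = value at the root: 3*(-30)^3 + 3*(-30)^2 + 4*(-30)^1 + 6 = (-81000) + (2700) + (-120) + (6) = -78414; answer -78414
Part 2: Y1 = -78414; w = 7952; 7952 = 2^4 * 7 * 71; sigma = (1 + 2 + 4 + 8 + 16) * (1 + 7) * (1 + 71) = 31 * 8 * 72 = 17856; answer 17856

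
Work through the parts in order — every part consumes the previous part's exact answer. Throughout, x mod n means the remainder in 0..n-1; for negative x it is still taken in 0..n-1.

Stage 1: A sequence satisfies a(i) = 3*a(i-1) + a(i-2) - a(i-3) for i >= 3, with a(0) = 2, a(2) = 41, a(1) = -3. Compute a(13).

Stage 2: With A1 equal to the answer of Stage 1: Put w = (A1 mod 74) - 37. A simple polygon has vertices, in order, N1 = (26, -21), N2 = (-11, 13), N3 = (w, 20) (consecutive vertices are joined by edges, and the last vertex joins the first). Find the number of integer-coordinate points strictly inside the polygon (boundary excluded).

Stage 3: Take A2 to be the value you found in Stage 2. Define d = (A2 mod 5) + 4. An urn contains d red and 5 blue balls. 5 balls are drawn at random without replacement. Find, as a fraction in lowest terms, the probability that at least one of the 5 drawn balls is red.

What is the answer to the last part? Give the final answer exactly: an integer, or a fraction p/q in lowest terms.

Stage 1: a(3) = 3*(41) + 1*(-3) - 1*(2) = 118; iterating: a(3)=118, a(4)=398, a(5)=1271, a(6)=4093, a(7)=13152, a(8)=42278, a(9)=135893, a(10)=436805, a(11)=1404030, a(12)=4513002, a(13)=14506231; answer 14506231
Stage 2: A1 = 14506231; w = -26; cross terms: (26*13 - -11*-21)=107, (-11*20 - -26*13)=118, (-26*-21 - 26*20)=26; twice the area = |251| = 251; area = 251/2; boundary points = 1 + 1 + 1 = 3; strictly interior points = area - boundary/2 + 1 = 125; answer 125
Stage 3: A2 = 125; d = 4; total draws C(9,5) = 126; complement C(5,5) = 1; favorable 126 - 1 = 125; P = 125/126; answer 125/126

125/126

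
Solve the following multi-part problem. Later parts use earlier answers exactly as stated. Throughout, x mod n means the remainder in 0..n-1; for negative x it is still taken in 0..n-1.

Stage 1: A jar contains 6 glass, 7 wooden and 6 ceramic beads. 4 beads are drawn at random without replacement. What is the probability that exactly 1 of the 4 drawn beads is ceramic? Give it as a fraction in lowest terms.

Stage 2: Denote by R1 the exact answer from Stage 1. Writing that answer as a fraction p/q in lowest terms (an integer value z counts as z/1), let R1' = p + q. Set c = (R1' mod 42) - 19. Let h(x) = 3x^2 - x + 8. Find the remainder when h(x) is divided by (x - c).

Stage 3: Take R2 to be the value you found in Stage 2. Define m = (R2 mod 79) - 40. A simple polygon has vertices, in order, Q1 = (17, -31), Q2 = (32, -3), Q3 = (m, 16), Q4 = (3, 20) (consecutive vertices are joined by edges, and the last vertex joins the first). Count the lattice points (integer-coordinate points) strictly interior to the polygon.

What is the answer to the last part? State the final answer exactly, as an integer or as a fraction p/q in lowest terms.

Stage 1: total draws C(19,4) = 3876; favorable C(6,1)*C(13,3) = 1716; P = 143/323; answer 143/323
Stage 2: R1 = 143/323; threaded value p + q = 466; c = -15; remainder = value at the root: 3*(-15)^2 - 1*(-15)^1 + 8 = (675) + (15) + (8) = 698; answer 698
Stage 3: R2 = 698; m = 26; cross terms: (17*-3 - 32*-31)=941, (32*16 - 26*-3)=590, (26*20 - 3*16)=472, (3*-31 - 17*20)=-433; twice the area = |1570| = 1570; area = 785; boundary points = 1 + 1 + 1 + 1 = 4; strictly interior points = area - boundary/2 + 1 = 784; answer 784

784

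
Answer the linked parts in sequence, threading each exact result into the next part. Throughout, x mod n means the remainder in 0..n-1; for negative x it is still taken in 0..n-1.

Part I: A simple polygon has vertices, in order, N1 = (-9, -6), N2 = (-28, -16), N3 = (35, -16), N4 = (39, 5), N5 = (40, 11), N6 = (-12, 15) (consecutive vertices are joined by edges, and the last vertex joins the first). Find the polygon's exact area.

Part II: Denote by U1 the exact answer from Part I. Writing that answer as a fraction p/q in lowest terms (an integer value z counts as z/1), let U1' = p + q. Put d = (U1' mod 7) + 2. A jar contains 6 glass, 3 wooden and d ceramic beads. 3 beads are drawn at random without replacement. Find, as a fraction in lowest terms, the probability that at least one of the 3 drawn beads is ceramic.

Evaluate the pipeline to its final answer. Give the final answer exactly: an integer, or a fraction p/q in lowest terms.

Part I: cross terms: (-9*-16 - -28*-6)=-24, (-28*-16 - 35*-16)=1008, (35*5 - 39*-16)=799, (39*11 - 40*5)=229, (40*15 - -12*11)=732, (-12*-6 - -9*15)=207; twice the area = |2951| = 2951; area = 2951/2; answer 2951/2
Part II: U1 = 2951/2; threaded value p + q = 2953; d = 8; total draws C(17,3) = 680; complement C(9,3) = 84; favorable 680 - 84 = 596; P = 149/170; answer 149/170

149/170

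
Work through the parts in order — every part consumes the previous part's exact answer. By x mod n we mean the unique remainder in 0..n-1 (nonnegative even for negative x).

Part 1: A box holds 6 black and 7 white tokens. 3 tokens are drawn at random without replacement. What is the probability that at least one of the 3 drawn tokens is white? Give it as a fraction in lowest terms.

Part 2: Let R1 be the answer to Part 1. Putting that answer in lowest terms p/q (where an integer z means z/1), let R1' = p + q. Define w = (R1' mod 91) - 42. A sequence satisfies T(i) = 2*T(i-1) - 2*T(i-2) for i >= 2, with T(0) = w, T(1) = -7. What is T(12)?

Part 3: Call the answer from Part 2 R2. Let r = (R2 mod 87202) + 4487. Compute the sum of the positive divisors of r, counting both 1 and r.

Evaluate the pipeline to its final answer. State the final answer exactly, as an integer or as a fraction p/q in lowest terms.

6984

Part 1: total draws C(13,3) = 286; complement C(6,3) = 20; favorable 286 - 20 = 266; P = 133/143; answer 133/143
Part 2: R1 = 133/143; threaded value p + q = 276; w = -39; T(2) = 2*(-7) - 2*(-39) = 64; iterating: T(2)=64, T(3)=142, T(4)=156, T(5)=28, T(6)=-256, T(7)=-568, T(8)=-624, T(9)=-112, T(10)=1024, T(11)=2272, T(12)=2496; answer 2496
Part 3: R2 = 2496; r = 6983; 6983 is prime, so its only divisors are 1 and 6983; sigma = 1 + 6983 = 6984; answer 6984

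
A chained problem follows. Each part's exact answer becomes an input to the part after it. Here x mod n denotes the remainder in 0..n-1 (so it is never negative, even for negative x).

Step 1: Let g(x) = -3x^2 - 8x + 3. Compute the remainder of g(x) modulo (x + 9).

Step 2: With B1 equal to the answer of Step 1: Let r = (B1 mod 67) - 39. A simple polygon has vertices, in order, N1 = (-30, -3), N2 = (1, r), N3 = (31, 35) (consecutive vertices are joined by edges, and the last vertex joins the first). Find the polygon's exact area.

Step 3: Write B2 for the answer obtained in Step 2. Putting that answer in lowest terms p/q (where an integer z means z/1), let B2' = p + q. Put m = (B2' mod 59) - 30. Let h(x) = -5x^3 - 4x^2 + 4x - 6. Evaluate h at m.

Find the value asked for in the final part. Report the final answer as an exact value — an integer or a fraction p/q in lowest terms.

Step 1: remainder = value at the root: -3*(-9)^2 - 8*(-9)^1 + 3 = (-243) + (72) + (3) = -168; answer -168
Step 2: B1 = -168; r = -6; cross terms: (-30*-6 - 1*-3)=183, (1*35 - 31*-6)=221, (31*-3 - -30*35)=957; twice the area = |1361| = 1361; area = 1361/2; answer 1361/2
Step 3: B2 = 1361/2; threaded value p + q = 1363; m = -24; -5*(-24)^3 - 4*(-24)^2 + 4*(-24)^1 - 6 = (69120) + (-2304) + (-96) + (-6) = 66714; answer 66714

66714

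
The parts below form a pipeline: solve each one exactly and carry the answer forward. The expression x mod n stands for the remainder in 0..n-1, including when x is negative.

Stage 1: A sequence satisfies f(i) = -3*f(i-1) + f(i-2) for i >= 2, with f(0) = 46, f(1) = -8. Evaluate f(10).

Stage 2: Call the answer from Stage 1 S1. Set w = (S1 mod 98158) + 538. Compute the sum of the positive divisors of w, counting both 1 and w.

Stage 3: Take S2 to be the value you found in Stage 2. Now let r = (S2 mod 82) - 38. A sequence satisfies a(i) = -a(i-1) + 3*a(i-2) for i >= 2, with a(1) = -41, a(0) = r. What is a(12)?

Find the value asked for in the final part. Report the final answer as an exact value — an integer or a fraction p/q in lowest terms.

Stage 1: f(2) = -3*(-8) + 1*(46) = 70; iterating: f(2)=70, f(3)=-218, f(4)=724, f(5)=-2390, f(6)=7894, f(7)=-26072, f(8)=86110, f(9)=-284402, f(10)=939316; answer 939316
Stage 2: S1 = 939316; w = 56432; 56432 = 2^4 * 3527; sigma = (1 + 2 + 4 + 8 + 16) * (1 + 3527) = 31 * 3528 = 109368; answer 109368
Stage 3: S2 = 109368; r = 24; a(2) = -1*(-41) + 3*(24) = 113; iterating: a(2)=113, a(3)=-236, a(4)=575, a(5)=-1283, a(6)=3008, a(7)=-6857, a(8)=15881, a(9)=-36452, a(10)=84095, a(11)=-193451, a(12)=445736; answer 445736

445736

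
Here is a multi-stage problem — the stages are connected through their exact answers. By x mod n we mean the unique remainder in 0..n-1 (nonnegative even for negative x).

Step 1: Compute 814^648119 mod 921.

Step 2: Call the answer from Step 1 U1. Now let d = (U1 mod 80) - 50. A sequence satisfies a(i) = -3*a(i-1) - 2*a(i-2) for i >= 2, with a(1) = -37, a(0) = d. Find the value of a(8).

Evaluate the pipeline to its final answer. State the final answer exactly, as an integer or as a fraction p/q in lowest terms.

17817

Step 1: squarings mod 921: 814^1=814, 814^2=397, 814^4=118, 814^8=109, 814^16=829, 814^32=175, 814^64=232, 814^128=406, 814^256=898, 814^512=529, 814^1024=778, 814^2048=187, 814^4096=892, 814^8192=841, 814^16384=874, 814^32768=367, 814^65536=223, 814^131072=916, 814^262144=25, 814^524288=625; 814^648119 = 814^1 * 814^2 * 814^4 * 814^16 * 814^32 * 814^128 * 814^256 * 814^512 * 814^8192 * 814^16384 * 814^32768 * 814^65536 * 814^524288 = 577 (mod 921); answer 577
Step 2: U1 = 577; d = -33; a(2) = -3*(-37) - 2*(-33) = 177; iterating: a(2)=177, a(3)=-457, a(4)=1017, a(5)=-2137, a(6)=4377, a(7)=-8857, a(8)=17817; answer 17817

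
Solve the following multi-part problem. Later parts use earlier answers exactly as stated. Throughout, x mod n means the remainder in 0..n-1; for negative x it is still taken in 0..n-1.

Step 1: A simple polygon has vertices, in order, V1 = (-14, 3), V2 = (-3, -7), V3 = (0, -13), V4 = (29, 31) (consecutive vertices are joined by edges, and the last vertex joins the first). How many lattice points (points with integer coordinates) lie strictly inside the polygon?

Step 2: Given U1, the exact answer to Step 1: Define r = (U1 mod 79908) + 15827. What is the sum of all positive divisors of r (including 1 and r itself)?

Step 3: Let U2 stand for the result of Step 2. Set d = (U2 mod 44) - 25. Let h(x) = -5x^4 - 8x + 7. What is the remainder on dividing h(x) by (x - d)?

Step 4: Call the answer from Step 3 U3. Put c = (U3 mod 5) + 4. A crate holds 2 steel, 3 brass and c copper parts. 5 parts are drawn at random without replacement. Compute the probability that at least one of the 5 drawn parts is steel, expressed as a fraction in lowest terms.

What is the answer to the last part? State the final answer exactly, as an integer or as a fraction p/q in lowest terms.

Step 1: cross terms: (-14*-7 - -3*3)=107, (-3*-13 - 0*-7)=39, (0*31 - 29*-13)=377, (29*3 - -14*31)=521; twice the area = |1044| = 1044; area = 522; boundary points = 1 + 3 + 1 + 1 = 6; strictly interior points = area - boundary/2 + 1 = 520; answer 520
Step 2: U1 = 520; r = 16347; 16347 = 3 * 5449; sigma = (1 + 3) * (1 + 5449) = 4 * 5450 = 21800; answer 21800
Step 3: U2 = 21800; d = -5; remainder = value at the root: -5*(-5)^4 - 8*(-5)^1 + 7 = (-3125) + (40) + (7) = -3078; answer -3078
Step 4: U3 = -3078; c = 6; total draws C(11,5) = 462; complement C(9,5) = 126; favorable 462 - 126 = 336; P = 8/11; answer 8/11

8/11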